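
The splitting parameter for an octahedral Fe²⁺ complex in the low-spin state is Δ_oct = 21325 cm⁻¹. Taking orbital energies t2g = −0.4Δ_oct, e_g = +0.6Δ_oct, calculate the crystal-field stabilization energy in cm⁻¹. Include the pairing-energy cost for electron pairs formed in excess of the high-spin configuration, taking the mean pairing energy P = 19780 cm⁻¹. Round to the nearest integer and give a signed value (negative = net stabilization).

Fe sits in group 8; removing 2 electrons leaves Fe²⁺ with 8 − 2 = 6 d electrons.
Configuration: t2g^6 e_g^0.
CFSE(orbital) = 6×(-0.4Δ_oct) + 0×(0.6Δ_oct) = -2.4Δ_oct; with Δ_oct = 21325 cm⁻¹ that is -51180 cm⁻¹.
Pairing penalty: 3 pairs vs 1 in the high-spin reference → 2 extra × P = 39560 cm⁻¹.
Overall CFSE = -51180 + 39560 = -11620 cm⁻¹.

-11620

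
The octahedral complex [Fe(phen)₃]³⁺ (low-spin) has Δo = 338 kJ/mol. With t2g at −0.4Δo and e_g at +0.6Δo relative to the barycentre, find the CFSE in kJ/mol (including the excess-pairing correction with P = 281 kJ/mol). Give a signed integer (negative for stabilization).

-114

phen is neutral, so the +3 overall charge sits on Fe: oxidation state +3.
Fe³⁺: group 8, so d-count = 8 − 3 = 5.
Configuration: t2g^5 e_g^0.
The orbital stabilization is -2.0Δo = -2.0 × 338 = -676 kJ/mol.
Pairing penalty: 2 pairs vs 0 in the high-spin reference → 2 extra × P = 562 kJ/mol.
Combining: -676 + 562 = -114 kJ/mol.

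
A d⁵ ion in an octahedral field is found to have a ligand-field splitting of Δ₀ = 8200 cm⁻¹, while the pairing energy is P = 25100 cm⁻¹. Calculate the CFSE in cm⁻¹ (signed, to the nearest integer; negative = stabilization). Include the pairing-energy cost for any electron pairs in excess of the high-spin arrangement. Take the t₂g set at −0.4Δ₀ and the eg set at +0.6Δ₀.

Here Δ₀ < P (8200 < 25100), so the high-spin state is favoured.
That gives t₂g³ eg².
Orbital CFSE = 0.0Δ₀ = 0.0 × 8200 = 0 cm⁻¹.
High-spin has no excess pairs, so no pairing correction applies.

0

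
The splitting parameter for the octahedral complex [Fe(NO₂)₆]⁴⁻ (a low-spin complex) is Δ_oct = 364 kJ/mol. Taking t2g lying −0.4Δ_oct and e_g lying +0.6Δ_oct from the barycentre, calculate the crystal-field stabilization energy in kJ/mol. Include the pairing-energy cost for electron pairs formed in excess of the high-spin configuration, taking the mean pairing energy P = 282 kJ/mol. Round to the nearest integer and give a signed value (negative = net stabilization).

Each NO₂⁻ contributes -1; 6 × (-1) = -6. With overall charge -4, Fe is in the +2 oxidation state.
Fe sits in group 8; removing 2 electrons leaves Fe²⁺ with 8 − 2 = 6 d electrons.
Configuration: t2g^6 e_g^0.
Orbital CFSE = 6(-0.4) + 0(0.6) = -2.4Δ_oct = -2.4 × 364 = -874 kJ/mol.
Pairing penalty: 3 pairs vs 1 in the high-spin reference → 2 extra × P = 564 kJ/mol.
Combining: -874 + 564 = -310 kJ/mol.

-310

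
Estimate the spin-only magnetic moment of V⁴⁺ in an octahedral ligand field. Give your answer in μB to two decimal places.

1.73 μB

Group 5 minus oxidation state +4 gives a d¹ configuration for V⁴⁺.
Configuration: t₂g¹ eg⁰ → 1 unpaired electron.
μ(spin-only) = √[1(1+2)] = √3 ≈ 1.73 μB.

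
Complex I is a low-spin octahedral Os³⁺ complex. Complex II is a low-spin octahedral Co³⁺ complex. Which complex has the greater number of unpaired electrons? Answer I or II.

I

I: Os is in group 8, so Os³⁺ is d⁵ (8 − 3 = 5); t2g^5 e_g^0 → 1 unpaired.
II: Group 9 minus oxidation state +3 gives a d⁶ configuration for Co³⁺; t2g^6 e_g^0 → 0 unpaired.
So I has more unpaired electrons.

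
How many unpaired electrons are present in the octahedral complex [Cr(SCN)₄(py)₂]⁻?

3

Ligand charges: 4×(-1) from SCN⁻ and 2×(+0) from py sum to -4; with overall charge -1, Cr is +3.
Cr is in group 6, so Cr³⁺ is d³ (6 − 3 = 3).
Configuration: t2g^3 e_g^0, giving 3 unpaired electrons.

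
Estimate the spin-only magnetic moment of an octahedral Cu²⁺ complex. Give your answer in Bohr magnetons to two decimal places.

1.73 Bohr magnetons

Cu is in group 11, so Cu²⁺ is d⁹ (11 − 2 = 9).
Configuration: t2g^6 e_g^3 → 1 unpaired electron.
μ(spin-only) = √[1(1+2)] = √3 ≈ 1.73 Bohr magnetons.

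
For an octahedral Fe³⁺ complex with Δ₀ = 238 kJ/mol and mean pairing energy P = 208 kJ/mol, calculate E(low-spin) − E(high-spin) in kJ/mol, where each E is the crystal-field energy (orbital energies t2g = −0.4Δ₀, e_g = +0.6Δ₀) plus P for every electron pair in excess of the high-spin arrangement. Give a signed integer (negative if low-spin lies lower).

-60

Group 8 minus oxidation state +3 gives a d⁵ configuration for Fe³⁺.
High-spin d⁵ fills as t2g^3 e_g^2 with CFSE 3(−0.4) + 2(+0.6) = 0.0Δ₀ = 0 kJ/mol.
For low-spin the configuration is t2g^5 e_g^0: orbital energy -2.0 × 238 = -476 kJ/mol, and 2 additional pairs relative to high-spin add 416 kJ/mol, giving -60 kJ/mol.
The difference is -60 − (0) = -60 kJ/mol, so low-spin lies lower.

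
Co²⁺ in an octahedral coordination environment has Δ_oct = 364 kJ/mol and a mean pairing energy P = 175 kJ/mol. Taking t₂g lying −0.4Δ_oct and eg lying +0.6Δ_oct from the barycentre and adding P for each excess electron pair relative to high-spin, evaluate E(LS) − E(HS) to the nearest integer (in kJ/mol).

Group 9 minus oxidation state +2 gives a d⁷ configuration for Co²⁺.
High-spin: t₂g⁵ eg², CFSE = -0.8Δ_oct = -291 kJ/mol.
Low-spin t₂g⁶ eg¹ gives -1.8Δ_oct = -655 kJ/mol, but forming 1 extra pair costs 1P = 175 kJ/mol, so E(LS) = -655 + 175 = -480 kJ/mol.
E(LS) − E(HS) = -480 − (-291) = -189 kJ/mol.

-189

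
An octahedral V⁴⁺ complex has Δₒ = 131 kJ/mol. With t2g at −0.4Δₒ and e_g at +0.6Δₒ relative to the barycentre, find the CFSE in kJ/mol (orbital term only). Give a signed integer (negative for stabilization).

Group 5 minus oxidation state +4 gives a d¹ configuration for V⁴⁺.
Electron filling gives t2g^1 e_g^0.
The orbital stabilization is -0.4Δₒ = -0.4 × 131 = -52 kJ/mol.

-52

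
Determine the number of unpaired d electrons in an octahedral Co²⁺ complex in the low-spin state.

1

Co is in group 9, so Co²⁺ is d⁷ (9 − 2 = 7).
Configuration: t2g^6 e_g^1, giving 1 unpaired electron.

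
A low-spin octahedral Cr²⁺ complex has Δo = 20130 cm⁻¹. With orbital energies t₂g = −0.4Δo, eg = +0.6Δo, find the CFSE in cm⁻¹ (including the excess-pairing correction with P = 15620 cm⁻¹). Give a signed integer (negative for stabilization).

Cr²⁺: group 6, so d-count = 6 − 2 = 4.
Electron filling gives t₂g⁴ eg⁰.
CFSE(orbital) = 4×(-0.4Δo) + 0×(0.6Δo) = -1.6Δo; with Δo = 20130 cm⁻¹ that is -32208 cm⁻¹.
Relative to high-spin t₂g³ eg¹ (0 paired), the low-spin configuration has 1 additional pair, contributing +1 × 15620 = +15620 cm⁻¹.
Combining: -32208 + 15620 = -16588 cm⁻¹.

-16588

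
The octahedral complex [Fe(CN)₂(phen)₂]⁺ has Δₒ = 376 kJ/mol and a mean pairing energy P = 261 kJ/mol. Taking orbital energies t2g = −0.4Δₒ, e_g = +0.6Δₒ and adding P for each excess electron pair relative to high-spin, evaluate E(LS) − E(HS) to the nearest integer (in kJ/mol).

-230

Ligand charges: 2×(-1) from CN⁻ and 2×(+0) from phen sum to -2; with overall charge +1, Fe is +3.
Fe sits in group 8; removing 3 electrons leaves Fe³⁺ with 8 − 3 = 5 d electrons.
High-spin d⁵ fills as t2g^3 e_g^2 with CFSE 3(−0.4) + 2(+0.6) = 0.0Δₒ = 0 kJ/mol.
For low-spin the configuration is t2g^5 e_g^0: orbital energy -2.0 × 376 = -752 kJ/mol, and 2 additional pairs relative to high-spin add 522 kJ/mol, giving -230 kJ/mol.
The difference is -230 − (0) = -230 kJ/mol, so low-spin lies lower.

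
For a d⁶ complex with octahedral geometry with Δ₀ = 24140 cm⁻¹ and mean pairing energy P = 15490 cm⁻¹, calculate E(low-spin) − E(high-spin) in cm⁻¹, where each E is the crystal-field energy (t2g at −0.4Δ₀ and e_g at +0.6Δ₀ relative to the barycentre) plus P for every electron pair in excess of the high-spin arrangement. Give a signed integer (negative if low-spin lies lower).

-17300

High-spin: t2g^4 e_g^2, CFSE = -0.4Δ₀ = -9656 cm⁻¹.
For low-spin the configuration is t2g^6 e_g^0: orbital energy -2.4 × 24140 = -57936 cm⁻¹, and 2 additional pairs relative to high-spin add 30980 cm⁻¹, giving -26956 cm⁻¹.
The difference is -26956 − (-9656) = -17300 cm⁻¹, so low-spin lies lower.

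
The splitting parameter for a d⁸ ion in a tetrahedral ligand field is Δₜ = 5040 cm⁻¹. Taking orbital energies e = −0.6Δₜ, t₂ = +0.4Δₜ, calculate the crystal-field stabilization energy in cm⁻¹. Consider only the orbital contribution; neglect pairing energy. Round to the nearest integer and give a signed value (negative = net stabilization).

-4032

With tetrahedral geometry the complex is necessarily high-spin.
The d⁸ electrons fill as e⁴ t₂⁴.
The orbital stabilization is -0.8Δₜ = -0.8 × 5040 = -4032 cm⁻¹.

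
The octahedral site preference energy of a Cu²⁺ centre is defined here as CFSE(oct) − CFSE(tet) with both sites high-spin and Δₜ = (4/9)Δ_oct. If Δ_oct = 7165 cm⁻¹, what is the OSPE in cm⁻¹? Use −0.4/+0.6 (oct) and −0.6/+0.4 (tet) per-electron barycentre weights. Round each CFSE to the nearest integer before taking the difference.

-3025

Cu is in group 11, so Cu²⁺ is d⁹ (11 − 2 = 9).
Octahedral high-spin t2g^6 e_g^3: CFSE = -0.6 × 7165 = -4299 cm⁻¹.
In a tetrahedral site the filling is e^4 t2^5: CFSE(tet) = -0.4Δₜ = -0.4 × (4/9)(7165) = -1274 cm⁻¹.
OSPE = -4299 − (-1274) = -3025 cm⁻¹.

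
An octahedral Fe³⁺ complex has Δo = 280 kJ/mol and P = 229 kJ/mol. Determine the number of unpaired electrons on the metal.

Fe³⁺: group 8, so d-count = 8 − 3 = 5.
Since Δo = 280 kJ/mol > P = 229 kJ/mol, the complex adopts the low-spin configuration.
That gives t₂g⁵ eg⁰.
Unpaired electrons: 1.

1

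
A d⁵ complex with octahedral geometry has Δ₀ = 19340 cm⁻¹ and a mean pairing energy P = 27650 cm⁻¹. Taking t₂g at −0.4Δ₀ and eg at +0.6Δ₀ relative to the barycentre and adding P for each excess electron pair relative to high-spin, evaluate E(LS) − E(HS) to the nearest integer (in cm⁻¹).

16620

High-spin d⁵ fills as t₂g³ eg² with CFSE 3(−0.4) + 2(+0.6) = 0.0Δ₀ = 0 cm⁻¹.
Low-spin: t₂g⁵ eg⁰, orbital CFSE = -2.0Δ₀ = -38680 cm⁻¹; plus 2 excess pairs × P = +55300 cm⁻¹; total 16620 cm⁻¹.
The difference is 16620 − (0) = 16620 cm⁻¹, so high-spin lies lower.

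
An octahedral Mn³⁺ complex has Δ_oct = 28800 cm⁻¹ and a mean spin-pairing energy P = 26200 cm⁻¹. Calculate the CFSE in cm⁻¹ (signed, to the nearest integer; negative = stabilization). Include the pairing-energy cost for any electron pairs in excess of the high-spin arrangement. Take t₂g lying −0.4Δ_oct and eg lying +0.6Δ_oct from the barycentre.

Mn sits in group 7; removing 3 electrons leaves Mn³⁺ with 7 − 3 = 4 d electrons.
Δ_oct > P, so pairing is preferred: the ground state is low-spin.
Configuration: t₂g⁴ eg⁰.
Orbital CFSE = -1.6Δ_oct = -1.6 × 28800 = -46080 cm⁻¹.
Excess pairs vs high-spin: 1 − 0 = 1; pairing cost = +26200 cm⁻¹.
Net CFSE = -46080 + 26200 = -19880 cm⁻¹.

-19880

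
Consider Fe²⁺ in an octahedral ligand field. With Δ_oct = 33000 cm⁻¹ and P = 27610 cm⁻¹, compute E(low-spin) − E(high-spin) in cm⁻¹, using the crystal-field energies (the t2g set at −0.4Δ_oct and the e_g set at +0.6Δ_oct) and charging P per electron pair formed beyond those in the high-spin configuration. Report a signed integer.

-10780

Group 8 minus oxidation state +2 gives a d⁶ configuration for Fe²⁺.
High-spin d⁶ fills as t2g^4 e_g^2 with CFSE 4(−0.4) + 2(+0.6) = -0.4Δ_oct = -13200 cm⁻¹.
Low-spin: t2g^6 e_g^0, orbital CFSE = -2.4Δ_oct = -79200 cm⁻¹; plus 2 excess pairs × P = +55220 cm⁻¹; total -23980 cm⁻¹.
Thus E(LS) − E(HS) = -10780 cm⁻¹.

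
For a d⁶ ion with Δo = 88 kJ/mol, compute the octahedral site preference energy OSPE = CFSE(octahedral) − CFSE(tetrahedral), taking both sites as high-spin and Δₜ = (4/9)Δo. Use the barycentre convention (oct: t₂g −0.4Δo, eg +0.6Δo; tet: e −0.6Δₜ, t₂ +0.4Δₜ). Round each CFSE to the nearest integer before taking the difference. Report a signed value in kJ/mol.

Octahedral high-spin t2g^4 e_g^2: CFSE = -0.4 × 88 = -35 kJ/mol.
Tetrahedral: e^3 t2^3, CFSE = 3(−0.6) + 3(+0.4) = -0.6Δₜ = -0.6 × (4/9) × 88 = -23 kJ/mol.
Subtracting, OSPE = -35 − (-23) = -12 kJ/mol.

-12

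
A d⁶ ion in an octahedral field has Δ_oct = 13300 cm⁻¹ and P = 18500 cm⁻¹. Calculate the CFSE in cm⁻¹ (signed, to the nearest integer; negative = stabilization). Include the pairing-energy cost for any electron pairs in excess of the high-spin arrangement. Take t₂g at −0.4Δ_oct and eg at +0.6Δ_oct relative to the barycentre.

Δ_oct < P, so pairing is avoided: the ground state is high-spin.
Filling d⁶ accordingly: t₂g⁴ eg².
Orbital CFSE = -0.4Δ_oct = -0.4 × 13300 = -5320 cm⁻¹.
High-spin has no excess pairs, so no pairing correction applies.

-5320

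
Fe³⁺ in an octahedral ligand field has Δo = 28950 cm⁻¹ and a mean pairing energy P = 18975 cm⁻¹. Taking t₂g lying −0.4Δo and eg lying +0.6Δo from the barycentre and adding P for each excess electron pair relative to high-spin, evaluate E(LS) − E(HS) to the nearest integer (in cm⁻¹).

-19950

Fe sits in group 8; removing 3 electrons leaves Fe³⁺ with 8 − 3 = 5 d electrons.
High-spin: t₂g³ eg², CFSE = 0.0Δo = 0 cm⁻¹.
Low-spin: t₂g⁵ eg⁰, orbital CFSE = -2.0Δo = -57900 cm⁻¹; plus 2 excess pairs × P = +37950 cm⁻¹; total -19950 cm⁻¹.
The difference is -19950 − (0) = -19950 cm⁻¹, so low-spin lies lower.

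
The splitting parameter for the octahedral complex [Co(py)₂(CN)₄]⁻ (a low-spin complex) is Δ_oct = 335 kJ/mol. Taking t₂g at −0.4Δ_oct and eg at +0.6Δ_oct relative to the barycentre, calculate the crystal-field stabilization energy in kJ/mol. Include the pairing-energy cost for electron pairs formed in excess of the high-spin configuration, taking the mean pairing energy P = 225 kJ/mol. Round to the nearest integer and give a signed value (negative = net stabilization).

-354

Ligand charges: 2×(+0) from py and 4×(-1) from CN⁻ sum to -4; with overall charge -1, Co is +3.
Co sits in group 9; removing 3 electrons leaves Co³⁺ with 9 − 3 = 6 d electrons.
Configuration: t₂g⁶ eg⁰.
The orbital stabilization is -2.4Δ_oct = -2.4 × 335 = -804 kJ/mol.
Relative to high-spin t₂g⁴ eg² (1 paired), the low-spin configuration has 2 additional pairs, contributing +2 × 225 = +450 kJ/mol.
Overall CFSE = -804 + 450 = -354 kJ/mol.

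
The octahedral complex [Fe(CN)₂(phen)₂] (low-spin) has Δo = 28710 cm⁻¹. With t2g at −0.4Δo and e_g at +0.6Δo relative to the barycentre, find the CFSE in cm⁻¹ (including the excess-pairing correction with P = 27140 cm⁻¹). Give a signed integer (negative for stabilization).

Ligand charges: 2×(-1) from CN⁻ and 2×(+0) from phen sum to -2; with overall charge +0, Fe is +2.
Group 8 minus oxidation state +2 gives a d⁶ configuration for Fe²⁺.
Configuration: t2g^6 e_g^0.
CFSE(orbital) = 6×(-0.4Δo) + 0×(0.6Δo) = -2.4Δo; with Δo = 28710 cm⁻¹ that is -68904 cm⁻¹.
Relative to high-spin t2g^4 e_g^2 (1 paired), the low-spin configuration has 2 additional pairs, contributing +2 × 27140 = +54280 cm⁻¹.
Combining: -68904 + 54280 = -14624 cm⁻¹.

-14624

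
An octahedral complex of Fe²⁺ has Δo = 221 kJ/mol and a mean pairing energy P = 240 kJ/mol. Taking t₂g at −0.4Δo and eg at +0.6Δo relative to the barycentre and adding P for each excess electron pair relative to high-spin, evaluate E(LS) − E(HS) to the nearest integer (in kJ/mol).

Group 8 minus oxidation state +2 gives a d⁶ configuration for Fe²⁺.
High-spin d⁶ fills as t₂g⁴ eg² with CFSE 4(−0.4) + 2(+0.6) = -0.4Δo = -88 kJ/mol.
Low-spin: t₂g⁶ eg⁰, orbital CFSE = -2.4Δo = -530 kJ/mol; plus 2 excess pairs × P = +480 kJ/mol; total -50 kJ/mol.
The difference is -50 − (-88) = 38 kJ/mol, so high-spin lies lower.

38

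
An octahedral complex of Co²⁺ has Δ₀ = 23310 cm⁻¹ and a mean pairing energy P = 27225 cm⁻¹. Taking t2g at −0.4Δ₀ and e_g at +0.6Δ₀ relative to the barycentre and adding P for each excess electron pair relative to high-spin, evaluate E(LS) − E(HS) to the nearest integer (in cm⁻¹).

Co²⁺: group 9, so d-count = 9 − 2 = 7.
High-spin: t2g^5 e_g^2, CFSE = -0.8Δ₀ = -18648 cm⁻¹.
Low-spin: t2g^6 e_g^1, orbital CFSE = -1.8Δ₀ = -41958 cm⁻¹; plus 1 excess pair × P = +27225 cm⁻¹; total -14733 cm⁻¹.
E(LS) − E(HS) = -14733 − (-18648) = 3915 cm⁻¹.

3915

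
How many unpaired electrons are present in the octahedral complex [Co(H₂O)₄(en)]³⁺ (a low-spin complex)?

Ligand charges: 4×(+0) from H₂O and 1×(+0) from en sum to +0; with overall charge +3, Co is +3.
Co is in group 9, so Co³⁺ is d⁶ (9 − 3 = 6).
Configuration: t2g^6 e_g^0, giving 0 unpaired electrons.

0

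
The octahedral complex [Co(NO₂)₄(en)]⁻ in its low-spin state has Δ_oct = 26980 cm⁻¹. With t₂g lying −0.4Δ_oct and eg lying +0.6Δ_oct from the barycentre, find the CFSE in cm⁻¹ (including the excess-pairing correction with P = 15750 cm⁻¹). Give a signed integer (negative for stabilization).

Ligand charges: 4×(-1) from NO₂⁻ and 1×(+0) from en sum to -4; with overall charge -1, Co is +3.
Co is in group 9, so Co³⁺ is d⁶ (9 − 3 = 6).
The d⁶ electrons fill as t₂g⁶ eg⁰.
CFSE(orbital) = 6×(-0.4Δ_oct) + 0×(0.6Δ_oct) = -2.4Δ_oct; with Δ_oct = 26980 cm⁻¹ that is -64752 cm⁻¹.
Pairing penalty: 3 pairs vs 1 in the high-spin reference → 2 extra × P = 31500 cm⁻¹.
Combining: -64752 + 31500 = -33252 cm⁻¹.

-33252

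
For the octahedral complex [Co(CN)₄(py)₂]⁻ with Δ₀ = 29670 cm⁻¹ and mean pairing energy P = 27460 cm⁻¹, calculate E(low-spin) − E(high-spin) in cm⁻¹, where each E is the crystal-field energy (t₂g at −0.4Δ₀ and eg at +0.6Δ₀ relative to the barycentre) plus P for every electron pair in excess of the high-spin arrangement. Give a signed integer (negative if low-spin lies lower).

-4420

Ligand charges: 4×(-1) from CN⁻ and 2×(+0) from py sum to -4; with overall charge -1, Co is +3.
Co sits in group 9; removing 3 electrons leaves Co³⁺ with 9 − 3 = 6 d electrons.
In the high-spin limit (t₂g⁴ eg²) the orbital term is -0.4Δ₀ = -11868 cm⁻¹, with no excess pairing.
Low-spin t₂g⁶ eg⁰ gives -2.4Δ₀ = -71208 cm⁻¹, but forming 2 extra pairs costs 2P = 54920 cm⁻¹, so E(LS) = -71208 + 54920 = -16288 cm⁻¹.
Thus E(LS) − E(HS) = -4420 cm⁻¹.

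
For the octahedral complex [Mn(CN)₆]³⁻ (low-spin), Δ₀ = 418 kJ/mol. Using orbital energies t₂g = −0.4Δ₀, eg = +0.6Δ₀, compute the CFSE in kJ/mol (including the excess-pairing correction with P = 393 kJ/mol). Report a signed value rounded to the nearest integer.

-276

Each CN⁻ contributes -1; 6 × (-1) = -6. With overall charge -3, Mn is in the +3 oxidation state.
Mn sits in group 7; removing 3 electrons leaves Mn³⁺ with 7 − 3 = 4 d electrons.
The d⁴ electrons fill as t₂g⁴ eg⁰.
CFSE(orbital) = 4×(-0.4Δ₀) + 0×(0.6Δ₀) = -1.6Δ₀; with Δ₀ = 418 kJ/mol that is -669 kJ/mol.
Pairing penalty: 1 pair vs 0 in the high-spin reference → 1 extra × P = 393 kJ/mol.
Net CFSE = -669 + 393 = -276 kJ/mol.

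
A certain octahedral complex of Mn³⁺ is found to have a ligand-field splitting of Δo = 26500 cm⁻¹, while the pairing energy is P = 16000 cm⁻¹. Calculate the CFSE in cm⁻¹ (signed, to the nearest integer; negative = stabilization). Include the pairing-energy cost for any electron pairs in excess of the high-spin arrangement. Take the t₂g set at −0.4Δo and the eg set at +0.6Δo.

Mn sits in group 7; removing 3 electrons leaves Mn³⁺ with 7 − 3 = 4 d electrons.
Since Δo = 26500 cm⁻¹ > P = 16000 cm⁻¹, the complex adopts the low-spin configuration.
That gives t₂g⁴ eg⁰.
Orbital CFSE = -1.6Δo = -1.6 × 26500 = -42400 cm⁻¹.
Excess pairs vs high-spin: 1 − 0 = 1; pairing cost = +16000 cm⁻¹.
Net CFSE = -42400 + 16000 = -26400 cm⁻¹.

-26400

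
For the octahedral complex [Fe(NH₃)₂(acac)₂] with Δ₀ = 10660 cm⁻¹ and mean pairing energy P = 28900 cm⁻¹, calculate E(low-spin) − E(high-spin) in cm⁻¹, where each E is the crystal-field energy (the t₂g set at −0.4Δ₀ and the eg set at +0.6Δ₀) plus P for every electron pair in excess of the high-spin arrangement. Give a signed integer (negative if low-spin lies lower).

36480

Ligand charges: 2×(+0) from NH₃ and 2×(-1) from acac⁻ sum to -2; with overall charge +0, Fe is +2.
Fe sits in group 8; removing 2 electrons leaves Fe²⁺ with 8 − 2 = 6 d electrons.
High-spin d⁶ fills as t₂g⁴ eg² with CFSE 4(−0.4) + 2(+0.6) = -0.4Δ₀ = -4264 cm⁻¹.
Low-spin t₂g⁶ eg⁰ gives -2.4Δ₀ = -25584 cm⁻¹, but forming 2 extra pairs costs 2P = 57800 cm⁻¹, so E(LS) = -25584 + 57800 = 32216 cm⁻¹.
The difference is 32216 − (-4264) = 36480 cm⁻¹, so high-spin lies lower.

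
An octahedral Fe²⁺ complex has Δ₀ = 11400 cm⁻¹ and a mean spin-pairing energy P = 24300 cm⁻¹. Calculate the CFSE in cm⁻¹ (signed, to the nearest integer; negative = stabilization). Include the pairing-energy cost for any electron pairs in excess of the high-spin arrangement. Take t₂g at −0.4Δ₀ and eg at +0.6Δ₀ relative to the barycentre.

Fe sits in group 8; removing 2 electrons leaves Fe²⁺ with 8 − 2 = 6 d electrons.
Δ₀ < P, so pairing is avoided: the ground state is high-spin.
Configuration: t₂g⁴ eg².
Orbital CFSE = -0.4Δ₀ = -0.4 × 11400 = -4560 cm⁻¹.
High-spin has no excess pairs, so no pairing correction applies.

-4560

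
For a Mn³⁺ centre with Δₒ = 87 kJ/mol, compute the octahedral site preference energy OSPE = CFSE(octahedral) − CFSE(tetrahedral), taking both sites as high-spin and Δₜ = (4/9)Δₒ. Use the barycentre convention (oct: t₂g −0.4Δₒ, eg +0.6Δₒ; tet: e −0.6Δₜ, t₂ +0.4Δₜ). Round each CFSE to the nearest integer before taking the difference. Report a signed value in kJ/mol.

Group 7 minus oxidation state +3 gives a d⁴ configuration for Mn³⁺.
Octahedral (high-spin): t₂g³ eg¹, CFSE = 3(−0.4) + 1(+0.6) = -0.6Δₒ = -0.6 × 87 = -52 kJ/mol.
Tetrahedral: e² t₂², CFSE = 2(−0.6) + 2(+0.4) = -0.4Δₜ = -0.4 × (4/9) × 87 = -15 kJ/mol.
OSPE = CFSE(oct) − CFSE(tet) = -52 − (-15) = -37 kJ/mol.

-37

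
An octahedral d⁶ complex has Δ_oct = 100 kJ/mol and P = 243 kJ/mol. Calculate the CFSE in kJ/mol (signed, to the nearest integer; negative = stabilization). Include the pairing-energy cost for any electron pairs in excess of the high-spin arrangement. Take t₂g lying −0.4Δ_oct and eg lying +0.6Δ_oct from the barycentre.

-40

With Δ_oct < P the complex is high-spin.
That gives t₂g⁴ eg².
Orbital CFSE = -0.4Δ_oct = -0.4 × 100 = -40 kJ/mol.
High-spin has no excess pairs, so no pairing correction applies.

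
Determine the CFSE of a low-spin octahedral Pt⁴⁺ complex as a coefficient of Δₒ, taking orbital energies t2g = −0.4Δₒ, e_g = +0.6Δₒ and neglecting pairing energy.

-2.4 Δₒ

Pt sits in group 10; removing 4 electrons leaves Pt⁴⁺ with 10 − 4 = 6 d electrons.
Configuration: t2g^6 e_g^0.
CFSE = 6(-0.4Δₒ) + 0(0.6Δₒ) = -2.4Δₒ + 0.0Δₒ = -2.4Δₒ.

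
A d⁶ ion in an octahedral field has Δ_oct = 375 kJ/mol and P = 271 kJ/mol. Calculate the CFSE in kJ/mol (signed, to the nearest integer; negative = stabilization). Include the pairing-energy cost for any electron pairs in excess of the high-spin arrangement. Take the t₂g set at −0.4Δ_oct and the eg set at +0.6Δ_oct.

Δ_oct > P, so pairing is preferred: the ground state is low-spin.
Filling d⁶ accordingly: t₂g⁶ eg⁰.
Orbital CFSE = -2.4Δ_oct = -2.4 × 375 = -900 kJ/mol.
Excess pairs vs high-spin: 3 − 1 = 2; pairing cost = +542 kJ/mol.
Net CFSE = -900 + 542 = -358 kJ/mol.

-358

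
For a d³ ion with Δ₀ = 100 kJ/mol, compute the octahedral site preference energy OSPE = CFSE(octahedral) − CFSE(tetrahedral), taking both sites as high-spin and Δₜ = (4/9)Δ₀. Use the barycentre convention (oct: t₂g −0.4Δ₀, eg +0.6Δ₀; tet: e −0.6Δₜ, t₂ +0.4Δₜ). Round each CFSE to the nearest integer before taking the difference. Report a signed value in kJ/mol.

In an octahedral site d³ (HS) is t2g^3 e_g^0, giving CFSE(oct) = -1.2Δ₀ = -120 kJ/mol.
Tetrahedral: e^2 t2^1, CFSE = 2(−0.6) + 1(+0.4) = -0.8Δₜ = -0.8 × (4/9) × 100 = -36 kJ/mol.
OSPE = CFSE(oct) − CFSE(tet) = -120 − (-36) = -84 kJ/mol.

-84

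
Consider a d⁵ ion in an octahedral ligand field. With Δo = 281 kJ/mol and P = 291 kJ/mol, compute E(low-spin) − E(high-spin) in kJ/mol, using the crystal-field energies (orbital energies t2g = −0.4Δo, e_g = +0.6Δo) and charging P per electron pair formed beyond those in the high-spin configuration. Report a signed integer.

In the high-spin limit (t2g^3 e_g^2) the orbital term is 0.0Δo = 0 kJ/mol, with no excess pairing.
Low-spin: t2g^5 e_g^0, orbital CFSE = -2.0Δo = -562 kJ/mol; plus 2 excess pairs × P = +582 kJ/mol; total 20 kJ/mol.
E(LS) − E(HS) = 20 − (0) = 20 kJ/mol.

20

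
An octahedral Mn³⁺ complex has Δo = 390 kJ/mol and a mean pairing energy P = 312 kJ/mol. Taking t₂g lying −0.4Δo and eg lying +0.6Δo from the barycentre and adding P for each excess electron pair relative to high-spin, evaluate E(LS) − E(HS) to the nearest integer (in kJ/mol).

Mn sits in group 7; removing 3 electrons leaves Mn³⁺ with 7 − 3 = 4 d electrons.
High-spin: t₂g³ eg¹, CFSE = -0.6Δo = -234 kJ/mol.
Low-spin t₂g⁴ eg⁰ gives -1.6Δo = -624 kJ/mol, but forming 1 extra pair costs 1P = 312 kJ/mol, so E(LS) = -624 + 312 = -312 kJ/mol.
E(LS) − E(HS) = -312 − (-234) = -78 kJ/mol.

-78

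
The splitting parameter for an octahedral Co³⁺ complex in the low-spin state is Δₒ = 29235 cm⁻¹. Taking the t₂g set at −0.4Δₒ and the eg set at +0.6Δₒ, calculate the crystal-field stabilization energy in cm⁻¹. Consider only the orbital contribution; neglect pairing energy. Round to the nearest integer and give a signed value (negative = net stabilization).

-70164

Co sits in group 9; removing 3 electrons leaves Co³⁺ with 9 − 3 = 6 d electrons.
The d⁶ electrons fill as t₂g⁶ eg⁰.
The orbital stabilization is -2.4Δₒ = -2.4 × 29235 = -70164 cm⁻¹.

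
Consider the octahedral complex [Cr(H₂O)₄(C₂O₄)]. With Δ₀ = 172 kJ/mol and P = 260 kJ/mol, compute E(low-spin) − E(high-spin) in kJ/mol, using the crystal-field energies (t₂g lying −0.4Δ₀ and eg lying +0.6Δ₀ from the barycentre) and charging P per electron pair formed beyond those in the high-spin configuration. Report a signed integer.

88

Ligand charges: 4×(+0) from H₂O and 1×(-2) from C₂O₄²⁻ sum to -2; with overall charge +0, Cr is +2.
Cr²⁺: group 6, so d-count = 6 − 2 = 4.
High-spin d⁴ fills as t₂g³ eg¹ with CFSE 3(−0.4) + 1(+0.6) = -0.6Δ₀ = -103 kJ/mol.
Low-spin: t₂g⁴ eg⁰, orbital CFSE = -1.6Δ₀ = -275 kJ/mol; plus 1 excess pair × P = +260 kJ/mol; total -15 kJ/mol.
E(LS) − E(HS) = -15 − (-103) = 88 kJ/mol.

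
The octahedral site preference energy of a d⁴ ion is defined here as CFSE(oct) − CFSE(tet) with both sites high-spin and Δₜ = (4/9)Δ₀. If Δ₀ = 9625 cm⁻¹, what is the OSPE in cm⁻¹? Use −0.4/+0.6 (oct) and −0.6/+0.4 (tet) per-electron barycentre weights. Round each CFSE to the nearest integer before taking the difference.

Octahedral high-spin t₂g³ eg¹: CFSE = -0.6 × 9625 = -5775 cm⁻¹.
In a tetrahedral site the filling is e² t₂²: CFSE(tet) = -0.4Δₜ = -0.4 × (4/9)(9625) = -1711 cm⁻¹.
OSPE = -5775 − (-1711) = -4064 cm⁻¹.

-4064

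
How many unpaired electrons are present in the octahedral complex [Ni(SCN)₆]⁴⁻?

Each SCN⁻ contributes -1; 6 × (-1) = -6. With overall charge -4, Ni is in the +2 oxidation state.
Ni sits in group 10; removing 2 electrons leaves Ni²⁺ with 10 − 2 = 8 d electrons.
For octahedral d⁸ the high- and low-spin configurations coincide.
Configuration: t2g^6 e_g^2, giving 2 unpaired electrons.

2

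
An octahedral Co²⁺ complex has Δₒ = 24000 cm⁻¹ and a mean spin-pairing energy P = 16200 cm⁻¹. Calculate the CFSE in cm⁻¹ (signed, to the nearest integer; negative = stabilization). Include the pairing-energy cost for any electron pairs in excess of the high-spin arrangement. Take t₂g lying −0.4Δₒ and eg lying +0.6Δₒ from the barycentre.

Co is in group 9, so Co²⁺ is d⁷ (9 − 2 = 7).
With Δₒ > P the complex is low-spin.
Filling d⁷ accordingly: t₂g⁶ eg¹.
Orbital CFSE = -1.8Δₒ = -1.8 × 24000 = -43200 cm⁻¹.
Excess pairs vs high-spin: 3 − 2 = 1; pairing cost = +16200 cm⁻¹.
Net CFSE = -43200 + 16200 = -27000 cm⁻¹.

-27000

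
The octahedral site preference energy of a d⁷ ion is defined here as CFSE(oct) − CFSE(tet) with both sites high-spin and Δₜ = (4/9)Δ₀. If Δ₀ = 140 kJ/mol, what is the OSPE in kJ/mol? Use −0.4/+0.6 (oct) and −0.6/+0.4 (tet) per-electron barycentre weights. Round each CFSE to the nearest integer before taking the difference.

In an octahedral site d⁷ (HS) is t₂g⁵ eg², giving CFSE(oct) = -0.8Δ₀ = -112 kJ/mol.
Tetrahedral: e⁴ t₂³, CFSE = 4(−0.6) + 3(+0.4) = -1.2Δₜ = -1.2 × (4/9) × 140 = -75 kJ/mol.
OSPE = -112 − (-75) = -37 kJ/mol.

-37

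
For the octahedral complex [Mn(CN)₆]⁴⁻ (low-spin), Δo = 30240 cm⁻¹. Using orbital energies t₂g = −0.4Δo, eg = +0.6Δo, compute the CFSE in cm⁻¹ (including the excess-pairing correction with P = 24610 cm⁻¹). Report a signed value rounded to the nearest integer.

-11260

Each CN⁻ contributes -1; 6 × (-1) = -6. With overall charge -4, Mn is in the +2 oxidation state.
Mn is in group 7, so Mn²⁺ is d⁵ (7 − 2 = 5).
Configuration: t₂g⁵ eg⁰.
Orbital CFSE = 5(-0.4) + 0(0.6) = -2.0Δo = -2.0 × 30240 = -60480 cm⁻¹.
High-spin d⁵ would be t₂g³ eg² with 0 pairs; low-spin has 2, so 2 excess pairs cost +2P = +49220 cm⁻¹.
Combining: -60480 + 49220 = -11260 cm⁻¹.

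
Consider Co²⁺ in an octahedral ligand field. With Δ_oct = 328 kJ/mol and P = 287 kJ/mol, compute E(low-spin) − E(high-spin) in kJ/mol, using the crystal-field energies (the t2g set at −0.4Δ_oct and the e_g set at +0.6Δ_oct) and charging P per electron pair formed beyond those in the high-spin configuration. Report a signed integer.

Co²⁺: group 9, so d-count = 9 − 2 = 7.
High-spin: t2g^5 e_g^2, CFSE = -0.8Δ_oct = -262 kJ/mol.
Low-spin: t2g^6 e_g^1, orbital CFSE = -1.8Δ_oct = -590 kJ/mol; plus 1 excess pair × P = +287 kJ/mol; total -303 kJ/mol.
E(LS) − E(HS) = -303 − (-262) = -41 kJ/mol.

-41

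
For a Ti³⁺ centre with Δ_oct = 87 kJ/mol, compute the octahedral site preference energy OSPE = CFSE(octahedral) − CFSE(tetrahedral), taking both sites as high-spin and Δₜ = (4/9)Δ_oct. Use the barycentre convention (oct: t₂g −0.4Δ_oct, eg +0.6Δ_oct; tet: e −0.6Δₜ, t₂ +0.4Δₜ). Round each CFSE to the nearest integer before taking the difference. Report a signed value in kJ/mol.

-12

Ti is in group 4, so Ti³⁺ is d¹ (4 − 3 = 1).
In an octahedral site d¹ (HS) is t₂g¹ eg⁰, giving CFSE(oct) = -0.4Δ_oct = -35 kJ/mol.
Tetrahedral e¹ t₂⁰ gives -0.6Δₜ = -0.6 × (4/9) × 87 = -23 kJ/mol.
OSPE = -35 − (-23) = -12 kJ/mol.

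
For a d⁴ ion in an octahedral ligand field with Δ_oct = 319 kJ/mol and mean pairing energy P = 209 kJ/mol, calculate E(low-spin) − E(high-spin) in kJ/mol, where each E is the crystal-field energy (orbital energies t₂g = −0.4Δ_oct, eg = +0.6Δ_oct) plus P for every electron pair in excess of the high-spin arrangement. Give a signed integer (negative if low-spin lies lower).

-110

In the high-spin limit (t₂g³ eg¹) the orbital term is -0.6Δ_oct = -191 kJ/mol, with no excess pairing.
Low-spin t₂g⁴ eg⁰ gives -1.6Δ_oct = -510 kJ/mol, but forming 1 extra pair costs 1P = 209 kJ/mol, so E(LS) = -510 + 209 = -301 kJ/mol.
Thus E(LS) − E(HS) = -110 kJ/mol.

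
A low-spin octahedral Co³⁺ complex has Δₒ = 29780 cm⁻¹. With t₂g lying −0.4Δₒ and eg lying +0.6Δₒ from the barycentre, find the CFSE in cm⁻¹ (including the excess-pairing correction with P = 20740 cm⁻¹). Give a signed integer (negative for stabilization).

-29992

Co³⁺: group 9, so d-count = 9 − 3 = 6.
Configuration: t₂g⁶ eg⁰.
CFSE(orbital) = 6×(-0.4Δₒ) + 0×(0.6Δₒ) = -2.4Δₒ; with Δₒ = 29780 cm⁻¹ that is -71472 cm⁻¹.
Relative to high-spin t₂g⁴ eg² (1 paired), the low-spin configuration has 2 additional pairs, contributing +2 × 20740 = +41480 cm⁻¹.
Net CFSE = -71472 + 41480 = -29992 cm⁻¹.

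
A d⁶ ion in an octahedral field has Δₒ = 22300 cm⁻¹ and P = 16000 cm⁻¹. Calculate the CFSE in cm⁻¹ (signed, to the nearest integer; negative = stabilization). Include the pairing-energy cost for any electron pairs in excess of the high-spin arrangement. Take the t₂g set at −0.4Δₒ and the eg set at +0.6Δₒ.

-21520

Here Δₒ > P (22300 > 16000), so the low-spin state is favoured.
Filling d⁶ accordingly: t₂g⁶ eg⁰.
Orbital CFSE = -2.4Δₒ = -2.4 × 22300 = -53520 cm⁻¹.
Excess pairs vs high-spin: 3 − 1 = 2; pairing cost = +32000 cm⁻¹.
Net CFSE = -53520 + 32000 = -21520 cm⁻¹.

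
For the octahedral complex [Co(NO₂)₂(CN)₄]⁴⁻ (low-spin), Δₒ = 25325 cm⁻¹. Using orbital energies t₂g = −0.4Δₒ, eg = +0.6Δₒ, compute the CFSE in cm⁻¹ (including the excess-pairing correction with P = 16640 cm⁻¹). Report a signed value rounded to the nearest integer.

Ligand charges: 2×(-1) from NO₂⁻ and 4×(-1) from CN⁻ sum to -6; with overall charge -4, Co is +2.
Co sits in group 9; removing 2 electrons leaves Co²⁺ with 9 − 2 = 7 d electrons.
Electron filling gives t₂g⁶ eg¹.
The orbital stabilization is -1.8Δₒ = -1.8 × 25325 = -45585 cm⁻¹.
Pairing penalty: 3 pairs vs 2 in the high-spin reference → 1 extra × P = 16640 cm⁻¹.
Net CFSE = -45585 + 16640 = -28945 cm⁻¹.

-28945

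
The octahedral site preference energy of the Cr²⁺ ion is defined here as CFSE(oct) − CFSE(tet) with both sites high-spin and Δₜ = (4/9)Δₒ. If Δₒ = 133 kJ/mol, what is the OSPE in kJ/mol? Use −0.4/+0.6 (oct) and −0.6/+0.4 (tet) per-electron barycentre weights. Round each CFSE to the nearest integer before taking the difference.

-56

Cr sits in group 6; removing 2 electrons leaves Cr²⁺ with 6 − 2 = 4 d electrons.
Octahedral high-spin t2g^3 e_g^1: CFSE = -0.6 × 133 = -80 kJ/mol.
Tetrahedral: e^2 t2^2, CFSE = 2(−0.6) + 2(+0.4) = -0.4Δₜ = -0.4 × (4/9) × 133 = -24 kJ/mol.
OSPE = -80 − (-24) = -56 kJ/mol.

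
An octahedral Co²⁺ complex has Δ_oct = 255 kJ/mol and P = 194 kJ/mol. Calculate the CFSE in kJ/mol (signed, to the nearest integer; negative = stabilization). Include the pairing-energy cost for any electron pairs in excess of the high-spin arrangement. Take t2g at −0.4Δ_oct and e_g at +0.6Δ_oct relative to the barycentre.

-265

Co sits in group 9; removing 2 electrons leaves Co²⁺ with 9 − 2 = 7 d electrons.
Δ_oct > P, so pairing is preferred: the ground state is low-spin.
Configuration: t2g^6 e_g^1.
Orbital CFSE = -1.8Δ_oct = -1.8 × 255 = -459 kJ/mol.
Excess pairs vs high-spin: 3 − 2 = 1; pairing cost = +194 kJ/mol.
Net CFSE = -459 + 194 = -265 kJ/mol.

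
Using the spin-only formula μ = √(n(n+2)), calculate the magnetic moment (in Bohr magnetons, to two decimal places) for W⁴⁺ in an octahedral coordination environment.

2.83 Bohr magnetons

Group 6 minus oxidation state +4 gives a d² configuration for W⁴⁺.
Configuration: t₂g² eg⁰ → 2 unpaired electrons.
μ(spin-only) = √[2(2+2)] = √8 ≈ 2.83 Bohr magnetons.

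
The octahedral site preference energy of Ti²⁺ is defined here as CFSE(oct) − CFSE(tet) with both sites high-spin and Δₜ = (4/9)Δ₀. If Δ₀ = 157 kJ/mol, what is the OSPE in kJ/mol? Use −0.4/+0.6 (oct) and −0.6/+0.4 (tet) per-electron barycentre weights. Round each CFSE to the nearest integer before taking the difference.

Ti sits in group 4; removing 2 electrons leaves Ti²⁺ with 4 − 2 = 2 d electrons.
Octahedral high-spin t2g^2 e_g^0: CFSE = -0.8 × 157 = -126 kJ/mol.
Tetrahedral: e^2 t2^0, CFSE = 2(−0.6) + 0(+0.4) = -1.2Δₜ = -1.2 × (4/9) × 157 = -84 kJ/mol.
Subtracting, OSPE = -126 − (-84) = -42 kJ/mol.

-42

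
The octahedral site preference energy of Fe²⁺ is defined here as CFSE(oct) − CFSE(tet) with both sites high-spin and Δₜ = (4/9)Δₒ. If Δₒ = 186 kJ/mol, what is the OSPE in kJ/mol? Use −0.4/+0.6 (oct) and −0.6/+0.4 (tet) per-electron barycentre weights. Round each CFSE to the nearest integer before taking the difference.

Fe sits in group 8; removing 2 electrons leaves Fe²⁺ with 8 − 2 = 6 d electrons.
In an octahedral site d⁶ (HS) is t₂g⁴ eg², giving CFSE(oct) = -0.4Δₒ = -74 kJ/mol.
In a tetrahedral site the filling is e³ t₂³: CFSE(tet) = -0.6Δₜ = -0.6 × (4/9)(186) = -50 kJ/mol.
Subtracting, OSPE = -74 − (-50) = -24 kJ/mol.

-24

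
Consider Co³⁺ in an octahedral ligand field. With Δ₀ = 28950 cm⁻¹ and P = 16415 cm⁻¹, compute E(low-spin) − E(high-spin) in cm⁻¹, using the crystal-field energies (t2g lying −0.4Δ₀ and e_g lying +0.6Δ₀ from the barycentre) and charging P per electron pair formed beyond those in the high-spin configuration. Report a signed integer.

-25070

Co sits in group 9; removing 3 electrons leaves Co³⁺ with 9 − 3 = 6 d electrons.
High-spin d⁶ fills as t2g^4 e_g^2 with CFSE 4(−0.4) + 2(+0.6) = -0.4Δ₀ = -11580 cm⁻¹.
For low-spin the configuration is t2g^6 e_g^0: orbital energy -2.4 × 28950 = -69480 cm⁻¹, and 2 additional pairs relative to high-spin add 32830 cm⁻¹, giving -36650 cm⁻¹.
Thus E(LS) − E(HS) = -25070 cm⁻¹.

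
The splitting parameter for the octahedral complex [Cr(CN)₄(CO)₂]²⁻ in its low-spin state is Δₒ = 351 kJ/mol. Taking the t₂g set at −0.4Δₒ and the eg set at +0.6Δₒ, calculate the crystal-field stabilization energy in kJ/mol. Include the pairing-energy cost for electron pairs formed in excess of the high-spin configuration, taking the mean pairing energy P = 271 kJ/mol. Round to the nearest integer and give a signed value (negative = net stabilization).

Ligand charges: 4×(-1) from CN⁻ and 2×(+0) from CO sum to -4; with overall charge -2, Cr is +2.
Group 6 minus oxidation state +2 gives a d⁴ configuration for Cr²⁺.
Electron filling gives t₂g⁴ eg⁰.
CFSE(orbital) = 4×(-0.4Δₒ) + 0×(0.6Δₒ) = -1.6Δₒ; with Δₒ = 351 kJ/mol that is -562 kJ/mol.
High-spin d⁴ would be t₂g³ eg¹ with 0 pairs; low-spin has 1, so 1 excess pair costs +1P = +271 kJ/mol.
Combining: -562 + 271 = -291 kJ/mol.

-291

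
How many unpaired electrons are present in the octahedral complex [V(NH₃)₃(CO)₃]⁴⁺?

1

Ligand charges: 3×(+0) from NH₃ and 3×(+0) from CO sum to +0; with overall charge +4, V is +4.
V sits in group 5; removing 4 electrons leaves V⁴⁺ with 5 − 4 = 1 d electrons.
Configuration: t₂g¹ eg⁰, giving 1 unpaired electron.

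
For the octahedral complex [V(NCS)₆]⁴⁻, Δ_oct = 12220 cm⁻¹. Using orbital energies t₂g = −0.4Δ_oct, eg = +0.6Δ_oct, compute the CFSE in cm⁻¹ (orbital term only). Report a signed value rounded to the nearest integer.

Each NCS⁻ contributes -1; 6 × (-1) = -6. With overall charge -4, V is in the +2 oxidation state.
Group 5 minus oxidation state +2 gives a d³ configuration for V²⁺.
For octahedral d³ the high- and low-spin configurations coincide.
Electron filling gives t₂g³ eg⁰.
The orbital stabilization is -1.2Δ_oct = -1.2 × 12220 = -14664 cm⁻¹.

-14664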